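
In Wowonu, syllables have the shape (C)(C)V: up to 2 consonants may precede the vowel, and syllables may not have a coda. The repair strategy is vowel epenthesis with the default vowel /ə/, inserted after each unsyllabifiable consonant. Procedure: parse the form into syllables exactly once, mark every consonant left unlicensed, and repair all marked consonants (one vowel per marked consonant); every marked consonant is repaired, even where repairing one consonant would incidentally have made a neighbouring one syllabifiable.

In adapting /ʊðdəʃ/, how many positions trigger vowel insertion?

1

The unsyllabifiable consonants are /ʃ/; each receives one epenthetic vowel.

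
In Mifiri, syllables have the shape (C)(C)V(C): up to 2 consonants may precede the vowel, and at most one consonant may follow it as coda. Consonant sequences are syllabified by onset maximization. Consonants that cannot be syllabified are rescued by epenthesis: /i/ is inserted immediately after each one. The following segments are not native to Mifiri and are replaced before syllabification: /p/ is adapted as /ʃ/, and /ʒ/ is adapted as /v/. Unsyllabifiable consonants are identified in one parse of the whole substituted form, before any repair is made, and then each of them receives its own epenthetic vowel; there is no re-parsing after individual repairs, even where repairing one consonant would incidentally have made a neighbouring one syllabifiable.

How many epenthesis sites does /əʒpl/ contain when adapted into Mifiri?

After substitution the input is /əvʃl/.
The unsyllabifiable consonants are /ʃ/, /l/; each receives one epenthetic vowel.

2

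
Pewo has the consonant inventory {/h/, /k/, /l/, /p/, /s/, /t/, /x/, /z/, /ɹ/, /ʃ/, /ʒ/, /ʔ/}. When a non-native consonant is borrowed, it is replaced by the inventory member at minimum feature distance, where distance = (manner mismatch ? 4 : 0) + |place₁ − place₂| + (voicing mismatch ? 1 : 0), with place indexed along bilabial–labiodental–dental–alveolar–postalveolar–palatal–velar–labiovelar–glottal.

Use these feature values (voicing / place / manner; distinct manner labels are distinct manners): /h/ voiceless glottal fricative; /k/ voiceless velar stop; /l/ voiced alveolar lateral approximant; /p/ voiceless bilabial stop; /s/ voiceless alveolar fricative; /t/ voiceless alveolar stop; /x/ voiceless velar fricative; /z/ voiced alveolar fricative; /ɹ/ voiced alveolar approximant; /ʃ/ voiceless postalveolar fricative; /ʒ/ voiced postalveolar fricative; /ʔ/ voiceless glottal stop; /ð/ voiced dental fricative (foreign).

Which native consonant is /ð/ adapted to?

/z/ is closest: same manner (fricative), place distance 1 (dental→alveolar), same voicing; total 1. Next closest is /s/ at distance 2.

z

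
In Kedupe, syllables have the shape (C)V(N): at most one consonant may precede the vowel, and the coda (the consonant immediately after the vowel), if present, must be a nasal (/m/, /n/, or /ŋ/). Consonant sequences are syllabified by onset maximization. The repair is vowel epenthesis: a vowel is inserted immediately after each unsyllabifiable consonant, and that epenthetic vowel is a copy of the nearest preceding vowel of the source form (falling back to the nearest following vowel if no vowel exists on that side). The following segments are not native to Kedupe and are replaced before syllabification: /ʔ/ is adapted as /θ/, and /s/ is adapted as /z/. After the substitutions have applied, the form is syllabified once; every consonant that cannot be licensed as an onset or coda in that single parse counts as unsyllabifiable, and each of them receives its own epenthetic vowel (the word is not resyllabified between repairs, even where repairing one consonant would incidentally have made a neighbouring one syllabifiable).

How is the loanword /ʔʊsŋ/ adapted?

Substitution: /ʔ/ → /θ/, /s/ → /z/, giving /θʊzŋ/.
Syllabifying with onset maximization leaves /z/, /ŋ/ stranded (only a nasal (/m/, /n/, or /ŋ/) is licensed in coda position; onsets are limited to one consonant).
Epenthesis after each stranded consonant: /z/ → /zʊ/, /ŋ/ → /ŋʊ/.

θʊzʊŋʊ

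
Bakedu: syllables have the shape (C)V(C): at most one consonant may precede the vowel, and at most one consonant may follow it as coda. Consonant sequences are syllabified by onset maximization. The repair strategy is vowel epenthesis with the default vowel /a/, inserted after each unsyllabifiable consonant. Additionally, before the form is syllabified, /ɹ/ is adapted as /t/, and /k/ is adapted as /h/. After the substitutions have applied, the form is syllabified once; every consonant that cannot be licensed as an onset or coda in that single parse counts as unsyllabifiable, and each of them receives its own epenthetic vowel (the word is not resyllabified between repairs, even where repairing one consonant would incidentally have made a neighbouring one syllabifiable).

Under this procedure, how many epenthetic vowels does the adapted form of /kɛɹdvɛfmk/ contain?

3

After substitution the input is /hɛtdvɛfmh/.
The unsyllabifiable consonants are /d/, /m/, /h/; each receives one epenthetic vowel.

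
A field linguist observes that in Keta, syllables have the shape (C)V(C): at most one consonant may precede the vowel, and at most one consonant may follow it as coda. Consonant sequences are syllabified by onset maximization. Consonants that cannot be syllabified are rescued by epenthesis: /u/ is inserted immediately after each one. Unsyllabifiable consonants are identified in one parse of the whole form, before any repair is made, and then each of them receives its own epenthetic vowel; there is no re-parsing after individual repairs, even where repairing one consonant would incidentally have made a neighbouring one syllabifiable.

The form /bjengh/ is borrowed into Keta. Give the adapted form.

bujenguhu

Under (C)V(C), the unsyllabifiable consonants are /b/, /g/, /h/ (at most one coda consonant is licensed; onsets are limited to one consonant).
Epenthesis after each stranded consonant: /b/ → /bu/, /g/ → /gu/, /h/ → /hu/.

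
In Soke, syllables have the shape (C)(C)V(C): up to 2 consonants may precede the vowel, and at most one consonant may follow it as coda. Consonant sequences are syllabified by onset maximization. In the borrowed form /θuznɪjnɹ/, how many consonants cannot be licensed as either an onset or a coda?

2

Under (C)(C)V(C), the unsyllabifiable consonants are /n/, /ɹ/ (at most one coda consonant is licensed; onsets may contain at most 2 consonants).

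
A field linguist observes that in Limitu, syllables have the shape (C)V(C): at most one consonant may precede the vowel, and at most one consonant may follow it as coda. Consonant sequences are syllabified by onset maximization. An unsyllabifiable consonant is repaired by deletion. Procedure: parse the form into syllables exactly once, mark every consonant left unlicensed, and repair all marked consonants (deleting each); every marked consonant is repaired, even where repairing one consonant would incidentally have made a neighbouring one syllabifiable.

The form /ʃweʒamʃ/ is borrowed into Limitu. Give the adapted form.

Under (C)V(C), the unsyllabifiable consonants are /ʃ/, /ʃ/ (at most one coda consonant is licensed; onsets are limited to one consonant).
Each unlicensed consonant is deleted: /ʃ/, /ʃ/.

weʒam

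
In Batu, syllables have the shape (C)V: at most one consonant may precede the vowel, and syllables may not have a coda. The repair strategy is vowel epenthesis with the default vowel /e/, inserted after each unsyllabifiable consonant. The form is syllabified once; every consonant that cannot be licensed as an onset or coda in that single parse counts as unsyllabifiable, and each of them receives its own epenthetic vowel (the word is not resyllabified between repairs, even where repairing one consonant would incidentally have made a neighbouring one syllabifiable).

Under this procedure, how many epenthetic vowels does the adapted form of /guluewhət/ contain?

2

The unsyllabifiable consonants are /w/, /t/; each receives one epenthetic vowel.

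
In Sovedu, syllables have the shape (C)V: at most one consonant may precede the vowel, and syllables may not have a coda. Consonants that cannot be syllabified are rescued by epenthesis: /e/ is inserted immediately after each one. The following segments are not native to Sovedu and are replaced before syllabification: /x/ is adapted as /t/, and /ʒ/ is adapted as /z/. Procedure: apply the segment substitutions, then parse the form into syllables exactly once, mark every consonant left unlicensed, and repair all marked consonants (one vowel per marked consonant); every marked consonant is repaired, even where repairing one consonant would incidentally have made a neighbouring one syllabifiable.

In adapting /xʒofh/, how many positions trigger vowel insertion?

After substitution the input is /tzofh/.
The unsyllabifiable consonants are /t/, /f/, /h/; each receives one epenthetic vowel.

3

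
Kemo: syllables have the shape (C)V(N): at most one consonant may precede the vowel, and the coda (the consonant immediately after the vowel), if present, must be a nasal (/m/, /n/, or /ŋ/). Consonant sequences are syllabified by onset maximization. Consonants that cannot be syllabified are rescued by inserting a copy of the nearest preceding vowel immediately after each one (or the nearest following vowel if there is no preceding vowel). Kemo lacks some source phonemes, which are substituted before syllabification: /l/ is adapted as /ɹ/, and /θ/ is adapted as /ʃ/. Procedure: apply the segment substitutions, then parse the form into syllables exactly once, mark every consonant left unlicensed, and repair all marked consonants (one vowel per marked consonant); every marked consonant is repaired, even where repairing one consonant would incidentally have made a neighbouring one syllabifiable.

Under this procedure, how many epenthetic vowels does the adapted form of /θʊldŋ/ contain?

3

After substitution the input is /ʃʊɹdŋ/.
The unsyllabifiable consonants are /ɹ/, /d/, /ŋ/; each receives one epenthetic vowel.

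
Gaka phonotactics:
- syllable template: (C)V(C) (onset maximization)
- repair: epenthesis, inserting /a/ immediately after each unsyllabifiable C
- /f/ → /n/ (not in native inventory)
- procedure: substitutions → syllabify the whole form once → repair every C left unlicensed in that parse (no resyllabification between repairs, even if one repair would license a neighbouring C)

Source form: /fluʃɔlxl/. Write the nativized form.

naluʃɔlxala

Substitution: /f/ → /n/, giving /nluʃɔlxl/.
Under (C)V(C), the unsyllabifiable consonants are /n/, /x/, /l/ (at most one coda consonant is licensed; onsets are limited to one consonant).
Each unlicensed consonant becomes the onset of a new syllable: /n/ → /na/, /x/ → /xa/, /l/ → /la/.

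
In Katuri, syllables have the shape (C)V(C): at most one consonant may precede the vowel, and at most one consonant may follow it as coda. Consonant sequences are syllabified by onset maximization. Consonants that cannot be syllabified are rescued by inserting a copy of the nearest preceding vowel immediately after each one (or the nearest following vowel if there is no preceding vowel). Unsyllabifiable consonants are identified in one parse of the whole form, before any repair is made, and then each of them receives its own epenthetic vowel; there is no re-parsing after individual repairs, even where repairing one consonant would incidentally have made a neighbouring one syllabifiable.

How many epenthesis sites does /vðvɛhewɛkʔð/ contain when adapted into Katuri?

4

The unsyllabifiable consonants are /v/, /ð/, /ʔ/, /ð/; each receives one epenthetic vowel.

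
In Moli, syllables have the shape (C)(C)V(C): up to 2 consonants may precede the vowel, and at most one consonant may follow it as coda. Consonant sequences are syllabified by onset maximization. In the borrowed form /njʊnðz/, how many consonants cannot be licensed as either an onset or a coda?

2

The consonants /ð/, /z/ cannot be parsed into a legal (C)(C)V(C) syllable (at most one coda consonant is licensed; onsets may contain at most 2 consonants).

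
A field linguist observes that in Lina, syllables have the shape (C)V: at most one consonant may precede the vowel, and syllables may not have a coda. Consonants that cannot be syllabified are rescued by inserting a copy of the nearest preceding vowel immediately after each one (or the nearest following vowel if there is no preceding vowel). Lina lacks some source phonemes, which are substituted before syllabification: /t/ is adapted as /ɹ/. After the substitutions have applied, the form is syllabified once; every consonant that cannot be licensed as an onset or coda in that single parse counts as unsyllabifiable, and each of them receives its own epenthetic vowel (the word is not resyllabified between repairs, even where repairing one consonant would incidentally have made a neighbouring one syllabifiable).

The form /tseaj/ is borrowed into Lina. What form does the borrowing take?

ɹeseaja

Substitution: /t/ → /ɹ/, giving /ɹseaj/.
Syllabifying with onset maximization leaves /ɹ/, /j/ stranded (no codas are permitted; onsets are limited to one consonant).
Epenthesis after each stranded consonant: /ɹ/ → /ɹe/, /j/ → /ja/.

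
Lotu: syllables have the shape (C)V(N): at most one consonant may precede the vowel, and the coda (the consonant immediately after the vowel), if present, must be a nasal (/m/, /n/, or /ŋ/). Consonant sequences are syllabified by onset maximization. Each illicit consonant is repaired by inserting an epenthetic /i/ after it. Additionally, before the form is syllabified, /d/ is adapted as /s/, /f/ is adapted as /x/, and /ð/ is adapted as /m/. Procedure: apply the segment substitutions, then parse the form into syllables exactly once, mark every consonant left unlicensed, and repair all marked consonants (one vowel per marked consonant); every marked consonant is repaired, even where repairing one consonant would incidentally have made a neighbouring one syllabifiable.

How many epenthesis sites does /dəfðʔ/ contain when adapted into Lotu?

After substitution the input is /səxmʔ/.
The unsyllabifiable consonants are /x/, /m/, /ʔ/; each receives one epenthetic vowel.

3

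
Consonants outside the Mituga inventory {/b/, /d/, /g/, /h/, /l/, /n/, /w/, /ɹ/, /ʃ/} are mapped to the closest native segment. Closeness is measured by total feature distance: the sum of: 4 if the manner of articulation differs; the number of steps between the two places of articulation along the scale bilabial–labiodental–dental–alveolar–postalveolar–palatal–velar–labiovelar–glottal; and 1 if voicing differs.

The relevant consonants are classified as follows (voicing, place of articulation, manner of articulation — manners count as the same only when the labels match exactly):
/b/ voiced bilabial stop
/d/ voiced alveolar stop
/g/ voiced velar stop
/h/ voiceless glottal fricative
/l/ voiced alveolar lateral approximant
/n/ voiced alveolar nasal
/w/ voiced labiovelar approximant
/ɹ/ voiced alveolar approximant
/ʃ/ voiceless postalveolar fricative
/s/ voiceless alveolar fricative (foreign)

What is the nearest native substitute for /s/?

ʃ

/ʃ/ is closest: same manner (fricative), place distance 1 (alveolar→postalveolar), same voicing; total 1. Next closest is /d/ at distance 5.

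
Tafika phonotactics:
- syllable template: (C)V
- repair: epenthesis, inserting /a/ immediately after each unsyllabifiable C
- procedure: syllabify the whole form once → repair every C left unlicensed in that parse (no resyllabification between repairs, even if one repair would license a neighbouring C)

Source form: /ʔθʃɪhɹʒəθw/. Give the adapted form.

The consonants /ʔ/, /θ/, /h/, /ɹ/, /θ/, /w/ cannot be parsed into a legal (C)V syllable (no codas are permitted; onsets are limited to one consonant).
Inserting the epenthetic vowel yields /ʔ/ → /ʔa/, /θ/ → /θa/, /h/ → /ha/, /ɹ/ → /ɹa/, /θ/ → /θa/, /w/ → /wa/.

ʔaθaʃɪhaɹaʒəθawa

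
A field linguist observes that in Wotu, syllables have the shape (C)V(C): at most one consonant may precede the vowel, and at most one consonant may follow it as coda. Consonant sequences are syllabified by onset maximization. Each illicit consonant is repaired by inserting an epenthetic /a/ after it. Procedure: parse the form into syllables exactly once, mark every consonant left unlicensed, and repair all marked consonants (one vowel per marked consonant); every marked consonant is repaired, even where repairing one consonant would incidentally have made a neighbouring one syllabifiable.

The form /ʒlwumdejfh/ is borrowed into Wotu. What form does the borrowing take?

ʒalawumdejfaha

Under (C)V(C), the unsyllabifiable consonants are /ʒ/, /l/, /f/, /h/ (at most one coda consonant is licensed; onsets are limited to one consonant).
Inserting the epenthetic vowel yields /ʒ/ → /ʒa/, /l/ → /la/, /f/ → /fa/, /h/ → /ha/.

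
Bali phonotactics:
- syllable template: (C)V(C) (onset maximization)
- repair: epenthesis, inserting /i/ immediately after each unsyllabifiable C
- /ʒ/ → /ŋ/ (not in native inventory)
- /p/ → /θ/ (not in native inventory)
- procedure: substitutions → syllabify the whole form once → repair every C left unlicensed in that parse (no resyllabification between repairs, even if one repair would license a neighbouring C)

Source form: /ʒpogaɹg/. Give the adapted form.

Substitution: /ʒ/ → /ŋ/, /p/ → /θ/, giving /ŋθogaɹg/.
Syllabifying with onset maximization leaves /ŋ/, /g/ stranded (at most one coda consonant is licensed; onsets are limited to one consonant).
Epenthesis after each stranded consonant: /ŋ/ → /ŋi/, /g/ → /gi/.

ŋiθogaɹgi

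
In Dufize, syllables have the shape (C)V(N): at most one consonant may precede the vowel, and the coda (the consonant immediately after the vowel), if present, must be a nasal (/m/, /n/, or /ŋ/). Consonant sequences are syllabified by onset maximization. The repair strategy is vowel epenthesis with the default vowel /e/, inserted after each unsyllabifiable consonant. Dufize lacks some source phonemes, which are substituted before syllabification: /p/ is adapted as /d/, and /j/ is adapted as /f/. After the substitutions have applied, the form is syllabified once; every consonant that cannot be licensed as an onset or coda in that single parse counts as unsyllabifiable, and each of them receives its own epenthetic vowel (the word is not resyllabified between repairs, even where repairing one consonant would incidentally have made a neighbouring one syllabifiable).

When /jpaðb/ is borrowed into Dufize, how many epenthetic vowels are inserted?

After substitution the input is /fdaðb/.
The unsyllabifiable consonants are /f/, /ð/, /b/; each receives one epenthetic vowel.

3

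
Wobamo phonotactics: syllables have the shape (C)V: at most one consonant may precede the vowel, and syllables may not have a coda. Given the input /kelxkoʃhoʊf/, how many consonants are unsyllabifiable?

4

The consonants /l/, /x/, /ʃ/, /f/ cannot be parsed into a legal (C)V syllable (no codas are permitted; onsets are limited to one consonant).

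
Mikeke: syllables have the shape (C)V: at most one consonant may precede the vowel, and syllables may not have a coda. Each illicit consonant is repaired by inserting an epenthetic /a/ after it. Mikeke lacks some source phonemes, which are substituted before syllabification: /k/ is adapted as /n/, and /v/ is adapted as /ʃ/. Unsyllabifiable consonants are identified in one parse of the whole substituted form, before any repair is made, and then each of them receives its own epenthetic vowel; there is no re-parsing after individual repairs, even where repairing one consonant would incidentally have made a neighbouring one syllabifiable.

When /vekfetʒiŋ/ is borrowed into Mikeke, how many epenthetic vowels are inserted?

After substitution the input is /ʃenfetʒiŋ/.
The unsyllabifiable consonants are /n/, /t/, /ŋ/; each receives one epenthetic vowel.

3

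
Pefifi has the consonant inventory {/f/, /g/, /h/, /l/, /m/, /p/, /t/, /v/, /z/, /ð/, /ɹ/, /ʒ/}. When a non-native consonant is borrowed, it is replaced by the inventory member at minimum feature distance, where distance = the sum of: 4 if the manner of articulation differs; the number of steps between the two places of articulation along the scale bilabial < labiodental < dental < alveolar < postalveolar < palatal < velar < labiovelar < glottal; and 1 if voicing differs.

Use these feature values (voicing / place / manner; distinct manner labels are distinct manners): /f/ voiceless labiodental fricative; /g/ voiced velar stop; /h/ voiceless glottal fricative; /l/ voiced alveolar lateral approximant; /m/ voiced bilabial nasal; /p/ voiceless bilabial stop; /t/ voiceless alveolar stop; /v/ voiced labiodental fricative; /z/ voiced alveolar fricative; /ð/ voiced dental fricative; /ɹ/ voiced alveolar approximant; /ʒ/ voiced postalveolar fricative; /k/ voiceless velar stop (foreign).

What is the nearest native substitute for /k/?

g

/g/ is closest: same manner (stop), place distance 0 (velar→velar), voicing differs (+1); total 1. Next closest is /t/ at distance 3.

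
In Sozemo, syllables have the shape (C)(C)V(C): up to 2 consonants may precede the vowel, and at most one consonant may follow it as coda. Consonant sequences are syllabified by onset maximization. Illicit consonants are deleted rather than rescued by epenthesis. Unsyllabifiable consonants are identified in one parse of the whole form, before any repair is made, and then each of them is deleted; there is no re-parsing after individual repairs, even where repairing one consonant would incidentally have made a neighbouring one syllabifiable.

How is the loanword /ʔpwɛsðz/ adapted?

pwɛs

Under (C)(C)V(C), the unsyllabifiable consonants are /ʔ/, /ð/, /z/ (at most one coda consonant is licensed; onsets may contain at most 2 consonants).
Each unlicensed consonant is deleted: /ʔ/, /ð/, /z/.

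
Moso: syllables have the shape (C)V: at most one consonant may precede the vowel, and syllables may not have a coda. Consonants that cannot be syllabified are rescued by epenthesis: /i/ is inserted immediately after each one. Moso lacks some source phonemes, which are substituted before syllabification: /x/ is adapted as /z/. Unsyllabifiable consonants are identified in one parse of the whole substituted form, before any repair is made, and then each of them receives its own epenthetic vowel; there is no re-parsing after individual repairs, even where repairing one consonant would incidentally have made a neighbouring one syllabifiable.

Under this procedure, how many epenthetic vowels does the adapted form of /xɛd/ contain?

1

After substitution the input is /zɛd/.
The unsyllabifiable consonants are /d/; each receives one epenthetic vowel.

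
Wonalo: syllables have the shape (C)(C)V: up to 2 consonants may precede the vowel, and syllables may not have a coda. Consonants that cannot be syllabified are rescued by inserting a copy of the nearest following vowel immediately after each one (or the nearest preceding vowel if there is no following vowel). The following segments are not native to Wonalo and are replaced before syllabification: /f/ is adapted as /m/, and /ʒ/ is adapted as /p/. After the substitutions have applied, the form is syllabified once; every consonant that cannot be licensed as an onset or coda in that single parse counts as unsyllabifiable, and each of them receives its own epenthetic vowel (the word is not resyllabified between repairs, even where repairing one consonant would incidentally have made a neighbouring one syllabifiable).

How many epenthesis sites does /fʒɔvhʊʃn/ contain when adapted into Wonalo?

After substitution the input is /mpɔvhʊʃn/.
The unsyllabifiable consonants are /ʃ/, /n/; each receives one epenthetic vowel.

2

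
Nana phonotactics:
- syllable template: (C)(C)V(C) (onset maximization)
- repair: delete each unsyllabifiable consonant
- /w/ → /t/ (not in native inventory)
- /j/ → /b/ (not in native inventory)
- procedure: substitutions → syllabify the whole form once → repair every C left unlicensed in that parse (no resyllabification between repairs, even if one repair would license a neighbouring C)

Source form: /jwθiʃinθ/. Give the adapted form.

Substitution: /j/ → /b/, /w/ → /t/, giving /btθiʃinθ/.
The consonants /b/, /θ/ cannot be parsed into a legal (C)(C)V(C) syllable (at most one coda consonant is licensed; onsets may contain at most 2 consonants).
Deletion applies to /b/, /θ/.

tθiʃin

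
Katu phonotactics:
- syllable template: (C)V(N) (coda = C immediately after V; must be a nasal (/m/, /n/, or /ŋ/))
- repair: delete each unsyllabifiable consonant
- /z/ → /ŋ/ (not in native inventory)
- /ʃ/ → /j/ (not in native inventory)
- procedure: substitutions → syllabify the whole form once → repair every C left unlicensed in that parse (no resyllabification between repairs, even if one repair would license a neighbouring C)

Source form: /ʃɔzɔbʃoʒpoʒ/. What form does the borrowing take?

Substitution: /ʃ/ → /j/, /z/ → /ŋ/, giving /jɔŋɔbjoʒpoʒ/.
Under (C)V(N), the unsyllabifiable consonants are /b/, /ʒ/, /ʒ/ (only a nasal (/m/, /n/, or /ŋ/) is licensed in coda position; onsets are limited to one consonant).
Deleting the stranded consonants removes /b/, /ʒ/, /ʒ/.

jɔŋɔjopo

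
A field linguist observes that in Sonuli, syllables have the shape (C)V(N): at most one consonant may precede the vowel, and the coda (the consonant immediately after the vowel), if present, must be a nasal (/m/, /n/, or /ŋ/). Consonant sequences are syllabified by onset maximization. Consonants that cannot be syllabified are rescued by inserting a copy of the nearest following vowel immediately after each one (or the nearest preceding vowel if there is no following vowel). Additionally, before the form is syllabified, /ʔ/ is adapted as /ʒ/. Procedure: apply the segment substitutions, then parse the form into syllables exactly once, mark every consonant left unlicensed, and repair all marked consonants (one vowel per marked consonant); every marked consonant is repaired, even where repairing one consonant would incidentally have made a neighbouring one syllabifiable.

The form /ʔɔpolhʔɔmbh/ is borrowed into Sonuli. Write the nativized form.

ʒɔpolɔhɔʒɔmbɔhɔ

Substitution: /ʔ/ → /ʒ/, giving /ʒɔpolhʒɔmbh/.
The consonants /l/, /h/, /b/, /h/ cannot be parsed into a legal (C)V(N) syllable (only a nasal (/m/, /n/, or /ŋ/) is licensed in coda position; onsets are limited to one consonant).
Inserting the epenthetic vowel yields /l/ → /lɔ/, /h/ → /hɔ/, /b/ → /bɔ/, /h/ → /hɔ/.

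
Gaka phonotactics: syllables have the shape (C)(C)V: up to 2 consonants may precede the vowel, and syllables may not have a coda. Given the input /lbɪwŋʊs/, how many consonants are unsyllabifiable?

1

The consonants /s/ cannot be parsed into a legal (C)(C)V syllable (no codas are permitted; onsets may contain at most 2 consonants).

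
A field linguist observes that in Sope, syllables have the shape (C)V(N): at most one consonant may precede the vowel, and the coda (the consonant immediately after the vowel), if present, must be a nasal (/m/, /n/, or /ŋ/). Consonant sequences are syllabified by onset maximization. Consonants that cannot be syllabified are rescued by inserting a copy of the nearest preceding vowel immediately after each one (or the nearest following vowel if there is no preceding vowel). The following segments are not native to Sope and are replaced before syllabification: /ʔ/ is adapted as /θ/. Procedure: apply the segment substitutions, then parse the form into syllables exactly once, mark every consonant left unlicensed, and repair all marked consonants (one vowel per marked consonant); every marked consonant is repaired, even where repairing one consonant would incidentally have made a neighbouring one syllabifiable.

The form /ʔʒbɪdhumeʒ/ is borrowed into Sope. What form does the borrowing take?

Substitution: /ʔ/ → /θ/, giving /θʒbɪdhumeʒ/.
Syllabifying with onset maximization leaves /θ/, /ʒ/, /d/, /ʒ/ stranded (only a nasal (/m/, /n/, or /ŋ/) is licensed in coda position; onsets are limited to one consonant).
Inserting the epenthetic vowel yields /θ/ → /θɪ/, /ʒ/ → /ʒɪ/, /d/ → /dɪ/, /ʒ/ → /ʒe/.

θɪʒɪbɪdɪhumeʒe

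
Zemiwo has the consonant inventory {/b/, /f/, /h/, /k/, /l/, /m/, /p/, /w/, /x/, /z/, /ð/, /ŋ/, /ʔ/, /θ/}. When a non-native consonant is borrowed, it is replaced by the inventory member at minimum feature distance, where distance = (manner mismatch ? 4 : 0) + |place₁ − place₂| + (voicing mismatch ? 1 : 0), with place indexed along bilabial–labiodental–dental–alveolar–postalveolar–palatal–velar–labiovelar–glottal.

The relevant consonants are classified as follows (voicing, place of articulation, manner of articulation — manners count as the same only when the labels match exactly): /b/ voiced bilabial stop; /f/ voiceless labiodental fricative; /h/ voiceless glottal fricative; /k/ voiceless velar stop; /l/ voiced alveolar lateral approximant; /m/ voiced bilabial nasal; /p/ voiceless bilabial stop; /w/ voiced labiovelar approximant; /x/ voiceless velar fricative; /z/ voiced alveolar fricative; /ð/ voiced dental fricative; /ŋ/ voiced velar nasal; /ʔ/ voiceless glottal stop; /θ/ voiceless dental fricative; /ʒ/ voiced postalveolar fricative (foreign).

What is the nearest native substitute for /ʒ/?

z

/z/ is closest: same manner (fricative), place distance 1 (postalveolar→alveolar), same voicing; total 1. Next closest is /ð/ at distance 2.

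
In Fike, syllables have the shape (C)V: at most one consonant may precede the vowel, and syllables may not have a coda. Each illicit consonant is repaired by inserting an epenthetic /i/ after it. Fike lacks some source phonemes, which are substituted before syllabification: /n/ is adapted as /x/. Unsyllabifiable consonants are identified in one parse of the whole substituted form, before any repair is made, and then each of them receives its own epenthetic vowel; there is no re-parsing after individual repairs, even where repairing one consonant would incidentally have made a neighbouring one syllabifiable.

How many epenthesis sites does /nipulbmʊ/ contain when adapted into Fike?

2

After substitution the input is /xipulbmʊ/.
The unsyllabifiable consonants are /l/, /b/; each receives one epenthetic vowel.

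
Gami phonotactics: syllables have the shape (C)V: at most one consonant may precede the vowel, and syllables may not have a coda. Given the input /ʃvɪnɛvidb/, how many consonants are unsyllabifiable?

3

Under (C)V, the unsyllabifiable consonants are /ʃ/, /d/, /b/ (no codas are permitted; onsets are limited to one consonant).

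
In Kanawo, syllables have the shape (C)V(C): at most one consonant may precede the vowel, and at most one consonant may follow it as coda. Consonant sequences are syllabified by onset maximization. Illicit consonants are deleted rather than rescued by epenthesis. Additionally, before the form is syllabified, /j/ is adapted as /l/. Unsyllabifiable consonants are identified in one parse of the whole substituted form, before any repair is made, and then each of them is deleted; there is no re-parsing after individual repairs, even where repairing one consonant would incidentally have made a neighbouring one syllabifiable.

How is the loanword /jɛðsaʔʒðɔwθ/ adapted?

lɛðsaʔðɔw

Substitution: /j/ → /l/, giving /lɛðsaʔʒðɔwθ/.
The consonants /ʒ/, /θ/ cannot be parsed into a legal (C)V(C) syllable (at most one coda consonant is licensed; onsets are limited to one consonant).
Deleting the stranded consonants removes /ʒ/, /θ/.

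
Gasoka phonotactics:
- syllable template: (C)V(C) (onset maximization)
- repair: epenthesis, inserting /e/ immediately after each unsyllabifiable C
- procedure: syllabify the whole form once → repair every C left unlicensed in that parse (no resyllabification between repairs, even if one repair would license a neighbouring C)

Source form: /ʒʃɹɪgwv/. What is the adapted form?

The consonants /ʒ/, /ʃ/, /w/, /v/ cannot be parsed into a legal (C)V(C) syllable (at most one coda consonant is licensed; onsets are limited to one consonant).
Each unlicensed consonant becomes the onset of a new syllable: /ʒ/ → /ʒe/, /ʃ/ → /ʃe/, /w/ → /we/, /v/ → /ve/.

ʒeʃeɹɪgweve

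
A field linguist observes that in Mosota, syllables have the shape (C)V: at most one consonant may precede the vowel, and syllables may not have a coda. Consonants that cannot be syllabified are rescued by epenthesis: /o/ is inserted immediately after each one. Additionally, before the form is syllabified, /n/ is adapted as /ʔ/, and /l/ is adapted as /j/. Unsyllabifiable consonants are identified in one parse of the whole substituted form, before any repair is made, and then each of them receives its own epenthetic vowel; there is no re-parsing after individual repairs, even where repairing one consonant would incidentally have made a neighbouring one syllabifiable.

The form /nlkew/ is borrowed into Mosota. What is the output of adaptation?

ʔojokewo

Substitution: /n/ → /ʔ/, /l/ → /j/, giving /ʔjkew/.
The consonants /ʔ/, /j/, /w/ cannot be parsed into a legal (C)V syllable (no codas are permitted; onsets are limited to one consonant).
Inserting the epenthetic vowel yields /ʔ/ → /ʔo/, /j/ → /jo/, /w/ → /wo/.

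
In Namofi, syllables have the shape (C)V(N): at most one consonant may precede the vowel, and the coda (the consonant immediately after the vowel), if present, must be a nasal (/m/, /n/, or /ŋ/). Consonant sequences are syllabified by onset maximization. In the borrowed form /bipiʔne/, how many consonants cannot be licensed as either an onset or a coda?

1

Syllabifying with onset maximization leaves /ʔ/ stranded (only a nasal (/m/, /n/, or /ŋ/) is licensed in coda position; onsets are limited to one consonant).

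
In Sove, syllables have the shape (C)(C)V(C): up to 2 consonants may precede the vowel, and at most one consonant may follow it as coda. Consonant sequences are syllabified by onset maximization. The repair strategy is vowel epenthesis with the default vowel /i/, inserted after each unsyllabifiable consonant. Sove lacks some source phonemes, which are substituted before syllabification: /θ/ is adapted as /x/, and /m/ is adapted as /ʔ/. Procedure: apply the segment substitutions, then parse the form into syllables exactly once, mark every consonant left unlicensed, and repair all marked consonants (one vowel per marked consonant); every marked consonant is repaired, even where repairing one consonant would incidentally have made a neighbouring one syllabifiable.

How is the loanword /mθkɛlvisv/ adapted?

ʔixkɛlvisvi

Substitution: /m/ → /ʔ/, /θ/ → /x/, giving /ʔxkɛlvisv/.
Under (C)(C)V(C), the unsyllabifiable consonants are /ʔ/, /v/ (at most one coda consonant is licensed; onsets may contain at most 2 consonants).
Epenthesis after each stranded consonant: /ʔ/ → /ʔi/, /v/ → /vi/.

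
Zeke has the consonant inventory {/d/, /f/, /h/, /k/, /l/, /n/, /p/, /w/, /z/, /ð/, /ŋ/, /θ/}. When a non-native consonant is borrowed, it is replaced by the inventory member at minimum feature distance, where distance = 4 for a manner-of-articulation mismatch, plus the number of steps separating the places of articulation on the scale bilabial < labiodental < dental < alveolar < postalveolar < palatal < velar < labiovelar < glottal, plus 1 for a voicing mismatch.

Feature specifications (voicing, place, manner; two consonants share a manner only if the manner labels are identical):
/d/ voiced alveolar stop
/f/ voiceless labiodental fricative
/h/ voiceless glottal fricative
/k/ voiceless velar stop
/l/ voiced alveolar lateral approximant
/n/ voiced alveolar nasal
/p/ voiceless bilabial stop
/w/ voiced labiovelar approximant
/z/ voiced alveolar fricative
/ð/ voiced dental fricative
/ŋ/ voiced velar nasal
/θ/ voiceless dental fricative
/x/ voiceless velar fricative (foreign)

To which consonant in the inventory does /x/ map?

/h/ is closest: same manner (fricative), place distance 2 (velar→glottal), same voicing; total 2. Next closest is /k/ at distance 4.

h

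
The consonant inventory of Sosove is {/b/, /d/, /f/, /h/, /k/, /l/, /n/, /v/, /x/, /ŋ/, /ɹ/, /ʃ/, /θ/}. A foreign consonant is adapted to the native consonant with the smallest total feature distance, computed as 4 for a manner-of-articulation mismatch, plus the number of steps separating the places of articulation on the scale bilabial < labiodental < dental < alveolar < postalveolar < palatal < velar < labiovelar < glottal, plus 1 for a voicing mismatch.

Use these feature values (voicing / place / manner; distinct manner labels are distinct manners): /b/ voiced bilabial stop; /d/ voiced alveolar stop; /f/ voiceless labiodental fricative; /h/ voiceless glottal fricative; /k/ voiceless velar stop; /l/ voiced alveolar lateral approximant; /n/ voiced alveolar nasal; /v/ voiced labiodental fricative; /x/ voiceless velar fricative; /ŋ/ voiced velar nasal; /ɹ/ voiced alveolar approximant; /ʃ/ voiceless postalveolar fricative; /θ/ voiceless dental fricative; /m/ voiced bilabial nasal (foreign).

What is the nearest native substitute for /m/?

/n/ is closest: same manner (nasal), place distance 3 (bilabial→alveolar), same voicing; total 3. Next closest is /b/ at distance 4.

n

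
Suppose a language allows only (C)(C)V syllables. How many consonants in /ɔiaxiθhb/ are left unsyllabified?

The consonants /θ/, /h/, /b/ cannot be parsed into a legal (C)(C)V syllable (no codas are permitted; onsets may contain at most 2 consonants).

3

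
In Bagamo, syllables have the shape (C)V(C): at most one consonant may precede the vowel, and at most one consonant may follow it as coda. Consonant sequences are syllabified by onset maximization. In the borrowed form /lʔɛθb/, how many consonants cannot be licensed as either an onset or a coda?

Syllabifying with onset maximization leaves /l/, /b/ stranded (at most one coda consonant is licensed; onsets are limited to one consonant).

2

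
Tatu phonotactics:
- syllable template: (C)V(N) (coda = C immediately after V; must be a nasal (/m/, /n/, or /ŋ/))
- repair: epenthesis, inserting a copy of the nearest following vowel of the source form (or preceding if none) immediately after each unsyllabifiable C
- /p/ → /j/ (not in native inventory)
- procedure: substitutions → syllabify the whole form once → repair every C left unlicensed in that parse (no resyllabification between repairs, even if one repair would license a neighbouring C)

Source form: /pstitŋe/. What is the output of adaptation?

jisititeŋe

Substitution: /p/ → /j/, giving /jstitŋe/.
Under (C)V(N), the unsyllabifiable consonants are /j/, /s/, /t/ (only a nasal (/m/, /n/, or /ŋ/) is licensed in coda position; onsets are limited to one consonant).
Inserting the epenthetic vowel yields /j/ → /ji/, /s/ → /si/, /t/ → /te/.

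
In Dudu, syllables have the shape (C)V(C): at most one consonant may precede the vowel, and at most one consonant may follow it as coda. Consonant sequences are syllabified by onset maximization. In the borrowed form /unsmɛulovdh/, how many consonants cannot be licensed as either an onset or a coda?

Under (C)V(C), the unsyllabifiable consonants are /s/, /d/, /h/ (at most one coda consonant is licensed; onsets are limited to one consonant).

3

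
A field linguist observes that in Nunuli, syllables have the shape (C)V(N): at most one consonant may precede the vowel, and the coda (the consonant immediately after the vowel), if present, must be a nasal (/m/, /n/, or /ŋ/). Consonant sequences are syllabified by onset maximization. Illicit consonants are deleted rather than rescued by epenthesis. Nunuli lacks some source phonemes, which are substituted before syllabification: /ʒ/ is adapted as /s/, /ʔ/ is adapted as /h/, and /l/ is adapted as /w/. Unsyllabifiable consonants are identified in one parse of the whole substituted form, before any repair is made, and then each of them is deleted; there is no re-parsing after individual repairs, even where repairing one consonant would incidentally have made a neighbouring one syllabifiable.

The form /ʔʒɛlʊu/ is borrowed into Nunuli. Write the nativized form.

sɛwʊu

Substitution: /ʔ/ → /h/, /ʒ/ → /s/, /l/ → /w/, giving /hsɛwʊu/.
Under (C)V(N), the unsyllabifiable consonants are /h/ (only a nasal (/m/, /n/, or /ŋ/) is licensed in coda position; onsets are limited to one consonant).
Deleting the stranded consonants removes /h/.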